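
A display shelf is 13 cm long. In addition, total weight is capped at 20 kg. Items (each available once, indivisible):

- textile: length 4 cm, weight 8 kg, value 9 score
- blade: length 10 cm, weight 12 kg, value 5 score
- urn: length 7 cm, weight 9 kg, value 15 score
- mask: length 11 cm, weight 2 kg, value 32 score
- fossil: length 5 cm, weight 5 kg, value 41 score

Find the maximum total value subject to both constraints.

56 score

Feasible sets respecting both limits:
- urn+fossil: length 12, weight 14, value 56
- textile+fossil: length 9, weight 13, value 50
- fossil: length 5, weight 5, value 41
- mask: length 11, weight 2, value 32
Best: 56 score.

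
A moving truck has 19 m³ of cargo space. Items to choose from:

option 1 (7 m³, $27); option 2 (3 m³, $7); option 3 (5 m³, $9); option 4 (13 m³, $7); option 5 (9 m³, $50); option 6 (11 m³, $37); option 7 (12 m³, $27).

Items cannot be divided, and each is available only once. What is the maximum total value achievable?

$84

Check high-value combinations within 19 m³:
- option 1+option 2+option 5: volume 7+3+9=19, value 27+7+50=84
- option 1+option 5: volume 7+9=16, value 27+50=77
- option 2+option 3+option 5: volume 3+5+9=17, value 7+9+50=66
- option 1+option 6: volume 7+11=18, value 27+37=64
Best: $84.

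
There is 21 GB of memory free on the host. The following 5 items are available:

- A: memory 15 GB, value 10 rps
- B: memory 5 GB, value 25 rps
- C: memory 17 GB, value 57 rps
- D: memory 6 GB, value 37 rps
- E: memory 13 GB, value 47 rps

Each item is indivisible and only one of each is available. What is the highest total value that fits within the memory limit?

This is a 0/1 knapsack; check combinations near the capacity.
- D+E: memory 6+13=19, value 37+47=84
- B+E: memory 5+13=18, value 25+47=72
- B+D: memory 5+6=11, value 25+37=62
- C: memory 17, value 57
- E: memory 13, value 47
Best: 84 rps.

84 rps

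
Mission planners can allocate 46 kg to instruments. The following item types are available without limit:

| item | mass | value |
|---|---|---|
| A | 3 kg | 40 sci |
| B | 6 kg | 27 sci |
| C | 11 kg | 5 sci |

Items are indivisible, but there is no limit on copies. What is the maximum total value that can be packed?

Best value-per-unit is A at 40/3, and filling with it alone uses mass 15×3=45. No mix of the others beats 15×40 = 600.

600 sci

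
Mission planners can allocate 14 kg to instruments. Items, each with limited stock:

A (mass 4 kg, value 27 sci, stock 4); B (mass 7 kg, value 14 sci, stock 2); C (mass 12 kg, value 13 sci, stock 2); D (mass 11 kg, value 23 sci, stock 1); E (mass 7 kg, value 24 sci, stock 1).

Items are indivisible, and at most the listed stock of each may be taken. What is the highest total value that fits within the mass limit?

81 sci

Top feasible selections:
- 3×A: mass 12, value 81
- 2×A: mass 8, value 54
- 1×A + 1×E: mass 11, value 51
Best: 81 sci.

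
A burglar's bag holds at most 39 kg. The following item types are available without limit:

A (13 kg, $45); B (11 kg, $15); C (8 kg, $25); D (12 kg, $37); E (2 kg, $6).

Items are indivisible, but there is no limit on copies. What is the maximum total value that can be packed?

Best value-per-unit is A at 45/13, and filling with it alone uses weight 3×13=39. No mix of the others beats 3×45 = 135.

$135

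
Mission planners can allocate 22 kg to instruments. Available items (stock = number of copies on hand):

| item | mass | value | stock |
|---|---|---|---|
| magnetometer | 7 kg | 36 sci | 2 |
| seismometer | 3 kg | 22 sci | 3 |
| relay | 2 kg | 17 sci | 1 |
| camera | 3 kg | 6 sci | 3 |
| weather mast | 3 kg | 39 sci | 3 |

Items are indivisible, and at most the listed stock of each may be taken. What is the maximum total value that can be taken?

200 sci

Best selections within mass 22 and stock limits:
- 3×seismometer + 1×relay + 3×weather mast: mass 20, value 200
- 1×magnetometer + 2×seismometer + 3×weather mast: mass 22, value 197
Best: 200 sci.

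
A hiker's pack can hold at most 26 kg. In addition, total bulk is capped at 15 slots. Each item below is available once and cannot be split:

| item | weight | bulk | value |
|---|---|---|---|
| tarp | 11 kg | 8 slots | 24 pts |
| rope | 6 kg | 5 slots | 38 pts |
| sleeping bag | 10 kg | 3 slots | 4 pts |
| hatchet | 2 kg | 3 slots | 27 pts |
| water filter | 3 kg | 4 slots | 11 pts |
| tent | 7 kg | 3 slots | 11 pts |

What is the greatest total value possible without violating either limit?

87 pts

Feasible sets respecting both limits:
- rope+hatchet+water filter+tent: weight 18, bulk 15, value 87
- rope+sleeping bag+hatchet+water filter: weight 21, bulk 15, value 80
- rope+sleeping bag+hatchet+tent: weight 25, bulk 14, value 80
- rope+hatchet+water filter: weight 11, bulk 12, value 76
Best: 87 pts.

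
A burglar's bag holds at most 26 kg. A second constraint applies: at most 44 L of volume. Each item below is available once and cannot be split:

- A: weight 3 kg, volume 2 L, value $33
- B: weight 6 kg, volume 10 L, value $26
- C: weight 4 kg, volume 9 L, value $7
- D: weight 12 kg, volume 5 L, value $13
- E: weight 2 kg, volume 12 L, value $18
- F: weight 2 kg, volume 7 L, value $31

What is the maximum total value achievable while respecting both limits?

$121

Feasible sets respecting both limits:
- A+B+D+E+F: weight 25, volume 36, value 121
- A+B+C+E+F: weight 17, volume 40, value 115
- A+B+E+F: weight 13, volume 31, value 108
Best: $121.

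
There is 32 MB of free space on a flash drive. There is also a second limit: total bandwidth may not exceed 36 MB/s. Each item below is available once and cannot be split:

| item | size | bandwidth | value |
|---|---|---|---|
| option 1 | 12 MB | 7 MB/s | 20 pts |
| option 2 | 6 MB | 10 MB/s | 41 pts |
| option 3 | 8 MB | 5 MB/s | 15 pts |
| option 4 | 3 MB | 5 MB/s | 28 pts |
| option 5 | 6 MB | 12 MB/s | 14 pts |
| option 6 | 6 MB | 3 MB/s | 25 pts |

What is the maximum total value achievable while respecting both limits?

Feasible sets respecting both limits:
- option 2+option 3+option 4+option 5+option 6: size 29, bandwidth 35, value 123
- option 1+option 2+option 4+option 6: size 27, bandwidth 25, value 114
- option 2+option 3+option 4+option 6: size 23, bandwidth 23, value 109
Best: 123 pts.

123 pts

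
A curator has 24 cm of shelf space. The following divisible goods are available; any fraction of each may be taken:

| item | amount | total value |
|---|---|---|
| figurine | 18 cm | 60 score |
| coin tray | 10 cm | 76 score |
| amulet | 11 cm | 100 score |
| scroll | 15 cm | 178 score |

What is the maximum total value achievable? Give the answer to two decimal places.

259.82

Take in order of value per unit:
- scroll (178/15 per unit): all 15 → value 178, running total 178.00
- amulet (100/11 per unit): 9 of 11 → value 9×100/11 = 81.8182, running total 259.82
Total 259.82.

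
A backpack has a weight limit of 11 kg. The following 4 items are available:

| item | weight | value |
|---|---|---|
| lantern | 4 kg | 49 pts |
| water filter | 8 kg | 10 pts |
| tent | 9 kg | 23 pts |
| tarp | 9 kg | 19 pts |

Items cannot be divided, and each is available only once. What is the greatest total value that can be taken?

This is a 0/1 knapsack; check combinations near the capacity.
- lantern: weight 4, value 49
- tent: weight 9, value 23
- tarp: weight 9, value 19
- water filter: weight 8, value 10
Best: 49 pts.

49 pts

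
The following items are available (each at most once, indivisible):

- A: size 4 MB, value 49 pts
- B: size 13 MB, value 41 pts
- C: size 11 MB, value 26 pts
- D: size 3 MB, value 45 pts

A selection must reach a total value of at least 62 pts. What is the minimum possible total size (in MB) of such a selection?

Subsets with value ≥ 62, sorted by total size:
- A+D: size 7, value 94
- C+D: size 14, value 71
- A+C: size 15, value 75
- B+D: size 16, value 86
Minimum size: 7 MB.

7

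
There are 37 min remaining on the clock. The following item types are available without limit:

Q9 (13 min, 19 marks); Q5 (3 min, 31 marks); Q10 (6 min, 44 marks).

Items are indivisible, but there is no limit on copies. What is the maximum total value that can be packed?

Best value-per-unit is Q5 at 31/3, and filling with it alone uses time 12×3=36. No mix of the others beats 12×31 = 372.

372 marks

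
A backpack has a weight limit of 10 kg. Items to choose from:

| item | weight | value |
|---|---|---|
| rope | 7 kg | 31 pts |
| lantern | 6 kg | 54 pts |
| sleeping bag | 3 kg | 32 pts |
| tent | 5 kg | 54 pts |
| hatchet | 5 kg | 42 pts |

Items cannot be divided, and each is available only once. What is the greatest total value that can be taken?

Check high-value combinations within 10 kg:
- tent+hatchet: weight 5+5=10, value 54+42=96
- sleeping bag+tent: weight 3+5=8, value 32+54=86
- lantern+sleeping bag: weight 6+3=9, value 54+32=86
- sleeping bag+hatchet: weight 3+5=8, value 32+42=74
- rope+sleeping bag: weight 7+3=10, value 31+32=63
Best: 96 pts.

96 pts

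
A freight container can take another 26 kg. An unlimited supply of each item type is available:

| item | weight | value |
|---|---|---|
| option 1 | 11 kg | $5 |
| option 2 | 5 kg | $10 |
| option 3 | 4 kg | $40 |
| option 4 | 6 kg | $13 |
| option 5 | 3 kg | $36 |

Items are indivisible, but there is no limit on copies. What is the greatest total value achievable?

Best value-per-unit is option 5 at 36/3; filling with it alone gives 8×36 = 288.
Optimal mix: 2×option 3 + 6×option 5 → weight 26, value 296.

$296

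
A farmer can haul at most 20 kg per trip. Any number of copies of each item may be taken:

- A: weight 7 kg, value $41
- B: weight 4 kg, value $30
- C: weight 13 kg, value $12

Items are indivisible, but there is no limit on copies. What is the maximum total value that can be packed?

Best value-per-unit is B at 30/4, and filling with it alone uses weight 5×4=20. No mix of the others beats 5×30 = 150.

$150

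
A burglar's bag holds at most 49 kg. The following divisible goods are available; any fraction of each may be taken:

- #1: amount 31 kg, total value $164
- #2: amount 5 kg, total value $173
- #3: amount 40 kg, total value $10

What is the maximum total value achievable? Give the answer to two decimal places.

Take in order of value per unit:
- #2 (173/5 per unit): all 5 → value 173, running total 173.00
- #1 (164/31 per unit): all 31 → value 164, running total 337.00
- #3 (10/40 per unit): 13 of 40 → value 13×10/40 = 3.2500, running total 340.25
Total 340.25.

340.25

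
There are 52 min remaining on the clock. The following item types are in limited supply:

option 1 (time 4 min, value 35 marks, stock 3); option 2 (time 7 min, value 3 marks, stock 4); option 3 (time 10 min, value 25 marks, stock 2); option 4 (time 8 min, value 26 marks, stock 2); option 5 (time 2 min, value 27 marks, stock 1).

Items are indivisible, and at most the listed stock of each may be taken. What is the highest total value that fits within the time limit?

Top feasible selections:
- 3×option 1 + 2×option 3 + 2×option 4 + 1×option 5: time 50, value 234
- 3×option 1 + 1×option 2 + 1×option 3 + 2×option 4 + 1×option 5: time 47, value 212
- 3×option 1 + 1×option 2 + 2×option 3 + 1×option 4 + 1×option 5: time 49, value 211
Best: 234 marks.

234 marks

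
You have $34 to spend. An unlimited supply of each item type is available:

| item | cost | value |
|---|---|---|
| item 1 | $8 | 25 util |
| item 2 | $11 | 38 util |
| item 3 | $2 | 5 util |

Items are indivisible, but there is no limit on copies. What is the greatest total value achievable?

114 util

Best value-per-unit is item 2 at 38/11, and filling with it alone uses cost 3×11=33. No mix of the others beats 3×38 = 114.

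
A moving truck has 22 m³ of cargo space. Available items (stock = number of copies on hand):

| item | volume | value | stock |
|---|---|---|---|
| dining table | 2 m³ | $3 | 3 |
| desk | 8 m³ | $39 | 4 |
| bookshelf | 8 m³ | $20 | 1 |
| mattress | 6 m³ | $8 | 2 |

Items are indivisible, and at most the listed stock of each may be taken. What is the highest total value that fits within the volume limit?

Best selections within volume 22 and stock limits:
- 3×dining table + 2×desk: volume 22, value 87
- 2×desk + 1×mattress: volume 22, value 86
- 2×dining table + 2×desk: volume 20, value 84
- 1×dining table + 2×desk: volume 18, value 81
Best: $87.

$87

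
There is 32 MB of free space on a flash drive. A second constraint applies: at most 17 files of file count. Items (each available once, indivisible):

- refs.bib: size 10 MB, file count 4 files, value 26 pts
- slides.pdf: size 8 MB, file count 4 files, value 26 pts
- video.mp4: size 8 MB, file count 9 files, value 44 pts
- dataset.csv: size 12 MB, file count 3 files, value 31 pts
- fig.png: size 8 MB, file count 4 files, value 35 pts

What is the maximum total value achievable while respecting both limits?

Feasible sets respecting both limits:
- video.mp4+dataset.csv+fig.png: size 28, file count 16, value 110
- refs.bib+video.mp4+fig.png: size 26, file count 17, value 105
- slides.pdf+video.mp4+fig.png: size 24, file count 17, value 105
- refs.bib+video.mp4+dataset.csv: size 30, file count 16, value 101
Best: 110 pts.

110 pts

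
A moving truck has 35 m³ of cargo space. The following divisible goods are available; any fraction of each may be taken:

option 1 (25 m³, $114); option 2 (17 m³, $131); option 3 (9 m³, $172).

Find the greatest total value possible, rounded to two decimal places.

344.04

Take in order of value per unit:
- option 3 (172/9 per unit): all 9 → value 172, running total 172.00
- option 2 (131/17 per unit): all 17 → value 131, running total 303.00
- option 1 (114/25 per unit): 9 of 25 → value 9×114/25 = 41.0400, running total 344.04
Total 344.04.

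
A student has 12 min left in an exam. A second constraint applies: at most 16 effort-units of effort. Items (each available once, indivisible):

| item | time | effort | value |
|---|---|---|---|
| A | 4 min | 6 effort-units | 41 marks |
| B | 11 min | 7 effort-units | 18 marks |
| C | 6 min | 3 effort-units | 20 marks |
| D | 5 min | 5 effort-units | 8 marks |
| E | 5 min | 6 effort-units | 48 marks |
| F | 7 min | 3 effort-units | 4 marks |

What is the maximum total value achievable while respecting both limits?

89 marks

Feasible sets respecting both limits:
- A+E: time 9, effort 12, value 89
- C+E: time 11, effort 9, value 68
- A+C: time 10, effort 9, value 61
Best: 89 marks.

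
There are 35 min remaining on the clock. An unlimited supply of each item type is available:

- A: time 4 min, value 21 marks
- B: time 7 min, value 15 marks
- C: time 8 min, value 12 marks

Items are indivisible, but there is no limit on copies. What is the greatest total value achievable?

Best value-per-unit is A at 21/4, and filling with it alone uses time 8×4=32. No mix of the others beats 8×21 = 168.

168 marks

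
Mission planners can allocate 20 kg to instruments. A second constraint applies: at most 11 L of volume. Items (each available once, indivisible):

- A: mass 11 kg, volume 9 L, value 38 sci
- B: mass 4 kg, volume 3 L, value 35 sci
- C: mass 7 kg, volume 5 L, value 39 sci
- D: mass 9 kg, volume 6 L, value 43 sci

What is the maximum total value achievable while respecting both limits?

Feasible sets respecting both limits:
- C+D: mass 16, volume 11, value 82
- B+D: mass 13, volume 9, value 78
- B+C: mass 11, volume 8, value 74
- D: mass 9, volume 6, value 43
Best: 82 sci.

82 sci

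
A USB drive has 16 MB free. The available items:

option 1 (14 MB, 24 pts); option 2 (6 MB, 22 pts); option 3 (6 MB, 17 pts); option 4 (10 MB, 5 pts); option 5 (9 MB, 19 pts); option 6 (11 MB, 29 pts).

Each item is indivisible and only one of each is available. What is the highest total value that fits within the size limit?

Check high-value combinations within 16 MB:
- option 2+option 5: size 6+9=15, value 22+19=41
- option 2+option 3: size 6+6=12, value 22+17=39
- option 3+option 5: size 6+9=15, value 17+19=36
Best: 41 pts.

41 pts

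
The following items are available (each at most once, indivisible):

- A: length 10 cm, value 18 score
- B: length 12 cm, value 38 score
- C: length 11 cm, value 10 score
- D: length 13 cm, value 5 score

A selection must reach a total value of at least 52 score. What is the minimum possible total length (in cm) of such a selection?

Subsets with value ≥ 52, sorted by total length:
- A+B: length 22, value 56
- A+B+C: length 33, value 66
- A+B+D: length 35, value 61
Minimum length: 22 cm.

22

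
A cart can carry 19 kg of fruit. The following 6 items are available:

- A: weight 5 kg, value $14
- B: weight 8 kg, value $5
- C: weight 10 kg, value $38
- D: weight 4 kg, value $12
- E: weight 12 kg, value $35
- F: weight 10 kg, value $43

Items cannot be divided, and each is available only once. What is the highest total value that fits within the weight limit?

$69

Check high-value combinations within 19 kg:
- A+D+F: weight 5+4+10=19, value 14+12+43=69
- A+C+D: weight 5+10+4=19, value 14+38+12=64
- A+F: weight 5+10=15, value 14+43=57
- D+F: weight 4+10=14, value 12+43=55
Best: $69.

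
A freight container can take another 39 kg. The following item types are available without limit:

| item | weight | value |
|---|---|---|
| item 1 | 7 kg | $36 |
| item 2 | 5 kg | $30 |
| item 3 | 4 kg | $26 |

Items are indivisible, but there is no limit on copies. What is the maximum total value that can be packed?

$246

Best value-per-unit is item 3 at 26/4; filling with it alone gives 9×26 = 234.
Optimal mix: 3×item 2 + 6×item 3 → weight 39, value 246.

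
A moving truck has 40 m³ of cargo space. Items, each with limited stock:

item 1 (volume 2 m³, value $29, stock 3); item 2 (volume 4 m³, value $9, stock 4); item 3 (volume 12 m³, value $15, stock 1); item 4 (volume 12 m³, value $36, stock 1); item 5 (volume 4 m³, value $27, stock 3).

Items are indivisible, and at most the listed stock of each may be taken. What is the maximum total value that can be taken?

Top feasible selections:
- 3×item 1 + 2×item 2 + 1×item 4 + 3×item 5: volume 38, value 222
- 3×item 1 + 1×item 2 + 1×item 4 + 3×item 5: volume 34, value 213
- 3×item 1 + 1×item 4 + 3×item 5: volume 30, value 204
- 3×item 1 + 4×item 2 + 3×item 5: volume 34, value 204
Best: $222.

$222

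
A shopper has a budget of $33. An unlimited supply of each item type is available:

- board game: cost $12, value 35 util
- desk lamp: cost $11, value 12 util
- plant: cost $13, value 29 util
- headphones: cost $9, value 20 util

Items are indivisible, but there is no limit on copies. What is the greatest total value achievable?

90 util

Best value-per-unit is board game at 35/12; filling with it alone gives 2×35 = 70.
Optimal mix: 2×board game + 1×headphones → cost 33, value 90.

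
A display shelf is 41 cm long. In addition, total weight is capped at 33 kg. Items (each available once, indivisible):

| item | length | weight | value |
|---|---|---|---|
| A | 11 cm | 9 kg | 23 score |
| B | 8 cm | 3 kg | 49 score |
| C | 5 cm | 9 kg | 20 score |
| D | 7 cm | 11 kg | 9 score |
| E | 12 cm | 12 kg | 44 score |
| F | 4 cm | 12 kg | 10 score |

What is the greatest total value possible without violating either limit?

Feasible sets respecting both limits:
- A+B+C+E: length 36, weight 33, value 136
- A+B+E: length 31, weight 24, value 116
- B+C+E: length 25, weight 24, value 113
- B+E+F: length 24, weight 27, value 103
Best: 136 score.

136 score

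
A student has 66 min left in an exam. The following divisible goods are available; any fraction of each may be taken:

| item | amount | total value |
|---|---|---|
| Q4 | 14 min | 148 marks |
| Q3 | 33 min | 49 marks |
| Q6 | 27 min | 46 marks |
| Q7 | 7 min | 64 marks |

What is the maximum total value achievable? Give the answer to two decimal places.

Take in order of value per unit:
- Q4 (148/14 per unit): all 14 → value 148, running total 148.00
- Q7 (64/7 per unit): all 7 → value 64, running total 212.00
- Q6 (46/27 per unit): all 27 → value 46, running total 258.00
- Q3 (49/33 per unit): 18 of 33 → value 18×49/33 = 26.7273, running total 284.73
Total 284.73.

284.73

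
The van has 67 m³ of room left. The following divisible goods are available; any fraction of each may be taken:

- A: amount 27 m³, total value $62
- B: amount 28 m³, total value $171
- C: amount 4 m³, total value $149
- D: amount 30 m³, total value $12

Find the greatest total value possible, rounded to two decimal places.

385.20

Take in order of value per unit:
- C (149/4 per unit): all 4 → value 149, running total 149.00
- B (171/28 per unit): all 28 → value 171, running total 320.00
- A (62/27 per unit): all 27 → value 62, running total 382.00
- D (12/30 per unit): 8 of 30 → value 8×12/30 = 3.2000, running total 385.20
Total 385.20.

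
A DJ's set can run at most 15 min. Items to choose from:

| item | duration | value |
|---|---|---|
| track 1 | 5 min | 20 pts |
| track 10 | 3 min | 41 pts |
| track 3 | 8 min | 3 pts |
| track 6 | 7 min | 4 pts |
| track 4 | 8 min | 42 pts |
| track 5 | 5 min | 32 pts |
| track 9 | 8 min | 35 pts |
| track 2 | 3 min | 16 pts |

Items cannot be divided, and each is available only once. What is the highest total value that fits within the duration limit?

Check high-value combinations within 15 min:
- track 10+track 4+track 2: duration 3+8+3=14, value 41+42+16=99
- track 1+track 10+track 5: duration 5+3+5=13, value 20+41+32=93
- track 10+track 9+track 2: duration 3+8+3=14, value 41+35+16=92
Best: 99 pts.

99 pts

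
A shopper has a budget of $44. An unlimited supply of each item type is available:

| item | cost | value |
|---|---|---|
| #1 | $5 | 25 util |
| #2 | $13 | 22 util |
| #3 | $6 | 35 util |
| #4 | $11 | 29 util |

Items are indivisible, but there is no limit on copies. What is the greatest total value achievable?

245 util

Best value-per-unit is #3 at 35/6, and filling with it alone uses cost 7×6=42. No mix of the others beats 7×35 = 245.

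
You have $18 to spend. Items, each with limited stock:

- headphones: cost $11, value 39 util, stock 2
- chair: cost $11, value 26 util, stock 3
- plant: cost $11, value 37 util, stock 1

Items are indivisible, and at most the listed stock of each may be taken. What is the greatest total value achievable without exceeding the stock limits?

39 util

Best selections within cost 18 and stock limits:
- 1×headphones: cost 11, value 39
- 1×plant: cost 11, value 37
- 1×chair: cost 11, value 26
Best: 39 util.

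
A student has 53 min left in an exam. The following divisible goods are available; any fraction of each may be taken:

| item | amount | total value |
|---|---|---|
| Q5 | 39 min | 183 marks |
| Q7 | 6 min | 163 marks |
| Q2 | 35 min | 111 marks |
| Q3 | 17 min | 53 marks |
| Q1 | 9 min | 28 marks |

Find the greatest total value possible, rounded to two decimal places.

371.37

Take in order of value per unit:
- Q7 (163/6 per unit): all 6 → value 163, running total 163.00
- Q5 (183/39 per unit): all 39 → value 183, running total 346.00
- Q2 (111/35 per unit): 8 of 35 → value 8×111/35 = 25.3714, running total 371.37
Total 371.37.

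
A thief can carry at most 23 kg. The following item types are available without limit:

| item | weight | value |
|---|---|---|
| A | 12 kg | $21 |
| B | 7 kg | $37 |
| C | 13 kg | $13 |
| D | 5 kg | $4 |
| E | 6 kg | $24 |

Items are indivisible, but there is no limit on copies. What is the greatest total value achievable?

Best value-per-unit is B at 37/7, and filling with it alone uses weight 3×7=21. No mix of the others beats 3×37 = 111.

$111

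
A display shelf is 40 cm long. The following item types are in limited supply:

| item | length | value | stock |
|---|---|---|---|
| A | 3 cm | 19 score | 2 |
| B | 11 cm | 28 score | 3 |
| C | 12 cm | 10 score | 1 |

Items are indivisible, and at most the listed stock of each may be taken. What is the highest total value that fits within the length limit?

122 score

Best selections within length 40 and stock limits:
- 2×A + 3×B: length 39, value 122
- 2×A + 2×B + 1×C: length 40, value 104
- 1×A + 3×B: length 36, value 103
- 2×A + 2×B: length 28, value 94
Best: 122 score.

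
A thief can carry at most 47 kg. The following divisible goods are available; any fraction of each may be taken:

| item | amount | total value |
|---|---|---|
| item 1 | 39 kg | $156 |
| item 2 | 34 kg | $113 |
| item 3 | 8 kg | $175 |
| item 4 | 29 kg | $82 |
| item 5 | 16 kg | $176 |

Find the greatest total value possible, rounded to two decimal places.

443.00

Take in order of value per unit:
- item 3 (175/8 per unit): all 8 → value 175, running total 175.00
- item 5 (176/16 per unit): all 16 → value 176, running total 351.00
- item 1 (156/39 per unit): 23 of 39 → value 23×156/39 = 92.0000, running total 443.00
Total 443.00.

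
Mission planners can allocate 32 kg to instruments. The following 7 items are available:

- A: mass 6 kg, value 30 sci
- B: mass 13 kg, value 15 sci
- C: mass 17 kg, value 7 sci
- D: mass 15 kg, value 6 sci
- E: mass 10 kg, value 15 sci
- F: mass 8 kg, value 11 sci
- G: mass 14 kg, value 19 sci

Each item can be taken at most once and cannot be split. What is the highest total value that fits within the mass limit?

This is a 0/1 knapsack; check combinations near the capacity.
- A+E+G: mass 6+10+14=30, value 30+15+19=64
- A+F+G: mass 6+8+14=28, value 30+11+19=60
- A+B+E: mass 6+13+10=29, value 30+15+15=60
Best: 64 sci.

64 sci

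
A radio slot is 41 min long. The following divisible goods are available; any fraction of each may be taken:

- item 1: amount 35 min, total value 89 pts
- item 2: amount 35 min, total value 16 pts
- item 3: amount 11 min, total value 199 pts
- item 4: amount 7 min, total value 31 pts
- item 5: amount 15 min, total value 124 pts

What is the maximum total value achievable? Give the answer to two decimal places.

374.34

Take in order of value per unit:
- item 3 (199/11 per unit): all 11 → value 199, running total 199.00
- item 5 (124/15 per unit): all 15 → value 124, running total 323.00
- item 4 (31/7 per unit): all 7 → value 31, running total 354.00
- item 1 (89/35 per unit): 8 of 35 → value 8×89/35 = 20.3429, running total 374.34
Total 374.34.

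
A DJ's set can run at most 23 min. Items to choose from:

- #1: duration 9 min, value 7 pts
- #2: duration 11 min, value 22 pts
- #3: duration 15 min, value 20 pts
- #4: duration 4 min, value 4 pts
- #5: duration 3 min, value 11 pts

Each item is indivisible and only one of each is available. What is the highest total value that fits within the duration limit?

Check high-value combinations within 23 min:
- #1+#2+#5: duration 9+11+3=23, value 7+22+11=40
- #2+#4+#5: duration 11+4+3=18, value 22+4+11=37
- #3+#4+#5: duration 15+4+3=22, value 20+4+11=35
- #2+#5: duration 11+3=14, value 22+11=33
Best: 40 pts.

40 pts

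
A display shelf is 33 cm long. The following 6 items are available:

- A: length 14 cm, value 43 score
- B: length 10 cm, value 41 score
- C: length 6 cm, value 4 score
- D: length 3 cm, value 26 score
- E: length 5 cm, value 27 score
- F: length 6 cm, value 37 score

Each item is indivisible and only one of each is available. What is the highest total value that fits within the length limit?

147 score

Check high-value combinations within 33 cm:
- A+B+D+F: length 14+10+3+6=33, value 43+41+26+37=147
- A+B+D+E: length 14+10+3+5=32, value 43+41+26+27=137
- B+C+D+E+F: length 10+6+3+5+6=30, value 41+4+26+27+37=135
- A+D+E+F: length 14+3+5+6=28, value 43+26+27+37=133
Best: 147 score.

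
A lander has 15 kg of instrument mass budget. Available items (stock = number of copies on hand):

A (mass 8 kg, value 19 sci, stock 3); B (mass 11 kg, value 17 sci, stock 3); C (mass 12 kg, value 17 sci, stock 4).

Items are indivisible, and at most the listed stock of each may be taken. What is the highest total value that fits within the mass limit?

19 sci

Top feasible selections:
- 1×A: mass 8, value 19
- 1×B: mass 11, value 17
- 1×C: mass 12, value 17
Best: 19 sci.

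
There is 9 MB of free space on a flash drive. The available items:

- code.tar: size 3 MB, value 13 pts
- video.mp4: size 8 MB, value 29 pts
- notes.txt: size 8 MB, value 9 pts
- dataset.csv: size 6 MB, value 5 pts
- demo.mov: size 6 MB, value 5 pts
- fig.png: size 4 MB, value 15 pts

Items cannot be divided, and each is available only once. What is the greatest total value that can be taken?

Check high-value combinations within 9 MB:
- video.mp4: size 8, value 29
- code.tar+fig.png: size 3+4=7, value 13+15=28
- code.tar+dataset.csv: size 3+6=9, value 13+5=18
Best: 29 pts.

29 pts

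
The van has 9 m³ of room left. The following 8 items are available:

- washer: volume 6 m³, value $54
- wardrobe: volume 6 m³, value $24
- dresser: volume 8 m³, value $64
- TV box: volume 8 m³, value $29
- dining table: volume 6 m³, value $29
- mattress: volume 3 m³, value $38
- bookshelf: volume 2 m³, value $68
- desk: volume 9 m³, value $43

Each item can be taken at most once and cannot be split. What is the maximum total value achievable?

$122

Check high-value combinations within 9 m³:
- washer+bookshelf: volume 6+2=8, value 54+68=122
- mattress+bookshelf: volume 3+2=5, value 38+68=106
- dining table+bookshelf: volume 6+2=8, value 29+68=97
- wardrobe+bookshelf: volume 6+2=8, value 24+68=92
- washer+mattress: volume 6+3=9, value 54+38=92
Best: $122.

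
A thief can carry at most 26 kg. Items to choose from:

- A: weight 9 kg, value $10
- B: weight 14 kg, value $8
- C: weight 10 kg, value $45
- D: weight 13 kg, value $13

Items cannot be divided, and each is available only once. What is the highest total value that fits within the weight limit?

This is a 0/1 knapsack; check combinations near the capacity.
- C+D: weight 10+13=23, value 45+13=58
- A+C: weight 9+10=19, value 10+45=55
- B+C: weight 14+10=24, value 8+45=53
- C: weight 10, value 45
- A+D: weight 9+13=22, value 10+13=23
Best: $58.

$58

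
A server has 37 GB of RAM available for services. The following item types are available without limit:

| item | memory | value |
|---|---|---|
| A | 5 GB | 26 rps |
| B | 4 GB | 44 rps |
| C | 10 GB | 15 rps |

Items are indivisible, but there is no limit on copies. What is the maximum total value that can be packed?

Best value-per-unit is B at 44/4, and filling with it alone uses memory 9×4=36. No mix of the others beats 9×44 = 396.

396 rps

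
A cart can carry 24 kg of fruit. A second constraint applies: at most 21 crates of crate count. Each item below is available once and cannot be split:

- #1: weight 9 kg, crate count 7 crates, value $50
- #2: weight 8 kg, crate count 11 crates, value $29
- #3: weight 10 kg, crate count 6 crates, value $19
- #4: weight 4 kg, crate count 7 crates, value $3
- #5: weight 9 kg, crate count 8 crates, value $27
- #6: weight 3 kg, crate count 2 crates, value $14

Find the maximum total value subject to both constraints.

Feasible sets respecting both limits:
- #1+#2+#6: weight 20, crate count 20, value 93
- #1+#5+#6: weight 21, crate count 17, value 91
- #1+#3+#6: weight 22, crate count 15, value 83
Best: $93.

$93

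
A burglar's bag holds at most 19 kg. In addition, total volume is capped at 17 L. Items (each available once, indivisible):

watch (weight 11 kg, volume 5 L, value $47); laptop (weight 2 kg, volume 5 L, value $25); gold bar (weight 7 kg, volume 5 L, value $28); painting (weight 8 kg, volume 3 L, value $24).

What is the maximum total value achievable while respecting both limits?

Feasible sets respecting both limits:
- laptop+gold bar+painting: weight 17, volume 13, value 77
- watch+gold bar: weight 18, volume 10, value 75
- watch+laptop: weight 13, volume 10, value 72
- watch+painting: weight 19, volume 8, value 71
Best: $77.

$77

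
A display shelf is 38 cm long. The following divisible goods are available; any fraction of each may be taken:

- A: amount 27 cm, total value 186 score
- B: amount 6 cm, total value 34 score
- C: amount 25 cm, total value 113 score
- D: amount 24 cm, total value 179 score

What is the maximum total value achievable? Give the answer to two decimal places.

Take in order of value per unit:
- D (179/24 per unit): all 24 → value 179, running total 179.00
- A (186/27 per unit): 14 of 27 → value 14×186/27 = 96.4444, running total 275.44
Total 275.44.

275.44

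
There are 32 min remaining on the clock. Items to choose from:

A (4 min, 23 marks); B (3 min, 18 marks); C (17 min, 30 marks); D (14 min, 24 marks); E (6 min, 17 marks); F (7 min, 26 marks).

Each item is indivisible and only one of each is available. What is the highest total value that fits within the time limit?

97 marks

This is a 0/1 knapsack; check combinations near the capacity.
- A+B+C+F: time 4+3+17+7=31, value 23+18+30+26=97
- A+B+D+F: time 4+3+14+7=28, value 23+18+24+26=91
- A+D+E+F: time 4+14+6+7=31, value 23+24+17+26=90
- A+B+C+E: time 4+3+17+6=30, value 23+18+30+17=88
- B+D+E+F: time 3+14+6+7=30, value 18+24+17+26=85
Best: 97 marks.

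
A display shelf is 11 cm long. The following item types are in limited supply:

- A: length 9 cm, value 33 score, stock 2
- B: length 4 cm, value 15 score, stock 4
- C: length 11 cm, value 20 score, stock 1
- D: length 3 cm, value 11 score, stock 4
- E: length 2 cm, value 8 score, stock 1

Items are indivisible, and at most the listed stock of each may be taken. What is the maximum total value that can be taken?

Best selections within length 11 and stock limits:
- 3×D + 1×E: length 11, value 41
- 2×B + 1×D: length 11, value 41
- 1×A + 1×E: length 11, value 41
Best: 41 score.

41 score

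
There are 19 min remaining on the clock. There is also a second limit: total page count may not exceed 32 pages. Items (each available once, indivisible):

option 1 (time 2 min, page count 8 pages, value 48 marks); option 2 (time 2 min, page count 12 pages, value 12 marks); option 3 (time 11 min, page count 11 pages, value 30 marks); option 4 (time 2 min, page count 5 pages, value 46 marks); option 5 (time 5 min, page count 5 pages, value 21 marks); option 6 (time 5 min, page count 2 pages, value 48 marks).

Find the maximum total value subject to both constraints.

Feasible sets respecting both limits:
- option 1+option 2+option 4+option 5+option 6: time 16, page count 32, value 175
- option 1+option 4+option 5+option 6: time 14, page count 20, value 163
- option 1+option 2+option 4+option 6: time 11, page count 27, value 154
- option 1+option 4+option 6: time 9, page count 15, value 142
Best: 175 marks.

175 marks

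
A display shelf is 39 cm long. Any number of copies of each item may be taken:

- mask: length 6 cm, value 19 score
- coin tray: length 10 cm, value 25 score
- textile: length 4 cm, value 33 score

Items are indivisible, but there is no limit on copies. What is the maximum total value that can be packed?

Best value-per-unit is textile at 33/4, and filling with it alone uses length 9×4=36. No mix of the others beats 9×33 = 297.

297 score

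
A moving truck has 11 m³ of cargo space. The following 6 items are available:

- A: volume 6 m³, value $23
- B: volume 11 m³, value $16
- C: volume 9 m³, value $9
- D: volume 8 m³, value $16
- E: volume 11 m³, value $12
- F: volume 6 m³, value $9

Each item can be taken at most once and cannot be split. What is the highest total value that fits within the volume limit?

$23

This is a 0/1 knapsack; check combinations near the capacity.
- A: volume 6, value 23
- D: volume 8, value 16
- B: volume 11, value 16
- E: volume 11, value 12
- F: volume 6, value 9
Best: $23.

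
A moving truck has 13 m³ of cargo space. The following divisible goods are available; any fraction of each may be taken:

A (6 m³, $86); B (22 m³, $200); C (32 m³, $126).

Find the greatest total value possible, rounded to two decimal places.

149.64

Take in order of value per unit:
- A (86/6 per unit): all 6 → value 86, running total 86.00
- B (200/22 per unit): 7 of 22 → value 7×200/22 = 63.6364, running total 149.64
Total 149.64.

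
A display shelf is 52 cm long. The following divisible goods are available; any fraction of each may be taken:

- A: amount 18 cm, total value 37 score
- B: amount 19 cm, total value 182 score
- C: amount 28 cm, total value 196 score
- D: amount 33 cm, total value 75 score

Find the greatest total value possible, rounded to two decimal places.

389.36

Take in order of value per unit:
- B (182/19 per unit): all 19 → value 182, running total 182.00
- C (196/28 per unit): all 28 → value 196, running total 378.00
- D (75/33 per unit): 5 of 33 → value 5×75/33 = 11.3636, running total 389.36
Total 389.36.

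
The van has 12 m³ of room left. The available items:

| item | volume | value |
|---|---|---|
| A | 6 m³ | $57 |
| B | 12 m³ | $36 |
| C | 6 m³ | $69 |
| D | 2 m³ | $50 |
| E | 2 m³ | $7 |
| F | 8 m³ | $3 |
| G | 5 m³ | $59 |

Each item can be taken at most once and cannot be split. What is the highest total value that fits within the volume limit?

$128

Check high-value combinations within 12 m³:
- C+G: volume 6+5=11, value 69+59=128
- C+D+E: volume 6+2+2=10, value 69+50+7=126
- A+C: volume 6+6=12, value 57+69=126
- C+D: volume 6+2=8, value 69+50=119
- D+E+G: volume 2+2+5=9, value 50+7+59=116
Best: $128.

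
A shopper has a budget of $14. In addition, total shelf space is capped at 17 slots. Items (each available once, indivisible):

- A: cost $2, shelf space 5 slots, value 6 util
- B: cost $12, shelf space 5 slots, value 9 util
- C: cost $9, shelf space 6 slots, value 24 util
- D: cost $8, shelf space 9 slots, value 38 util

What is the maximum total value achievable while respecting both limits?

44 util

Feasible sets respecting both limits:
- A+D: cost 10, shelf space 14, value 44
- D: cost 8, shelf space 9, value 38
- A+C: cost 11, shelf space 11, value 30
- C: cost 9, shelf space 6, value 24
Best: 44 util.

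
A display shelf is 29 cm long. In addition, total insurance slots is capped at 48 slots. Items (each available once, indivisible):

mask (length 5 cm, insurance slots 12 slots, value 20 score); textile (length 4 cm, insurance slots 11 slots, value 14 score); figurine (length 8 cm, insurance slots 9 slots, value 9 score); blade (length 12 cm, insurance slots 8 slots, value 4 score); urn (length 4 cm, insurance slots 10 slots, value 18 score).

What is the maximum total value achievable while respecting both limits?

61 score

Feasible sets respecting both limits:
- mask+textile+figurine+urn: length 21, insurance slots 42, value 61
- mask+textile+blade+urn: length 25, insurance slots 41, value 56
- mask+textile+urn: length 13, insurance slots 33, value 52
Best: 61 score.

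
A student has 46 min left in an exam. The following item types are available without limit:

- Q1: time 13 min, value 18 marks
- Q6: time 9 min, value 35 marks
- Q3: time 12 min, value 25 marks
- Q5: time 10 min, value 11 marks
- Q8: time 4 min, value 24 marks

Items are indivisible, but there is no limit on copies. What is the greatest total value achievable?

264 marks

Best value-per-unit is Q8 at 24/4, and filling with it alone uses time 11×4=44. No mix of the others beats 11×24 = 264.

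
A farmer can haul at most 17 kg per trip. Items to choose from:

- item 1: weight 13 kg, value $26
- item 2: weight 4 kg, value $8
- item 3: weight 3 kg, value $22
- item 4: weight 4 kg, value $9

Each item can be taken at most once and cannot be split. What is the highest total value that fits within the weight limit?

$48

This is a 0/1 knapsack; check combinations near the capacity.
- item 1+item 3: weight 13+3=16, value 26+22=48
- item 2+item 3+item 4: weight 4+3+4=11, value 8+22+9=39
- item 1+item 4: weight 13+4=17, value 26+9=35
- item 1+item 2: weight 13+4=17, value 26+8=34
- item 3+item 4: weight 3+4=7, value 22+9=31
Best: $48.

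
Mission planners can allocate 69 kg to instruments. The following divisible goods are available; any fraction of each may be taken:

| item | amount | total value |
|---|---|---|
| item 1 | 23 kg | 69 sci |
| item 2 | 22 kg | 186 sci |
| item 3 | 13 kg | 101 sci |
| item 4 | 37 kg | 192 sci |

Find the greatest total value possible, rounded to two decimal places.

463.43

Take in order of value per unit:
- item 2 (186/22 per unit): all 22 → value 186, running total 186.00
- item 3 (101/13 per unit): all 13 → value 101, running total 287.00
- item 4 (192/37 per unit): 34 of 37 → value 34×192/37 = 176.4324, running total 463.43
Total 463.43.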